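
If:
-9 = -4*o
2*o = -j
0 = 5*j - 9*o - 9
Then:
No Solution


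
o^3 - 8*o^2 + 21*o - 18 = (o - 3)^2*(o - 2)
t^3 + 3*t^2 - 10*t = t*(t - 2)*(t + 5)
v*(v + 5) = v^2 + 5*v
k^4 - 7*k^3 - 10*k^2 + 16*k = k*(k - 8)*(k - 1)*(k + 2)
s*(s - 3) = s^2 - 3*s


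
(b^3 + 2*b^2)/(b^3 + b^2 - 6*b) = b*(b + 2)/(b^2 + b - 6)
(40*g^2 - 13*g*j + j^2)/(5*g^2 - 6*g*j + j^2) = (8*g - j)/(g - j)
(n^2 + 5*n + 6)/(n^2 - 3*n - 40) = (n^2 + 5*n + 6)/(n^2 - 3*n - 40)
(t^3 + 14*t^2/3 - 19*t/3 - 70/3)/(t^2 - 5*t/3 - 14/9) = 3*(t^2 + 7*t + 10)/(3*t + 2)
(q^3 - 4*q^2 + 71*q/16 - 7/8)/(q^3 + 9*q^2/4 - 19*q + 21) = (q - 1/4)/(q + 6)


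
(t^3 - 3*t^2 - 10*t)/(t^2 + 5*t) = (t^2 - 3*t - 10)/(t + 5)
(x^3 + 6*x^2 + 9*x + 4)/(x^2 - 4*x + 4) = (x^3 + 6*x^2 + 9*x + 4)/(x^2 - 4*x + 4)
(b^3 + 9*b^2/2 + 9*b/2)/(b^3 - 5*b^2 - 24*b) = (b + 3/2)/(b - 8)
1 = 1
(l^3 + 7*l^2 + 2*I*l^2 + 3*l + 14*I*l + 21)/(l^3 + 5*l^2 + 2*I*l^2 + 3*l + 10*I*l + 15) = (l + 7)/(l + 5)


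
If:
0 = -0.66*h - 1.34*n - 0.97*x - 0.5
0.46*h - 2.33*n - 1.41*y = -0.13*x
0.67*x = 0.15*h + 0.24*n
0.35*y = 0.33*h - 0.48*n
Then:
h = 0.16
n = -0.38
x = -0.10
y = 0.67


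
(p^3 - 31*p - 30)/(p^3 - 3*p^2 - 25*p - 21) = (p^2 - p - 30)/(p^2 - 4*p - 21)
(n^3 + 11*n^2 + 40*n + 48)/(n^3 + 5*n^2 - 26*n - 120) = (n^2 + 7*n + 12)/(n^2 + n - 30)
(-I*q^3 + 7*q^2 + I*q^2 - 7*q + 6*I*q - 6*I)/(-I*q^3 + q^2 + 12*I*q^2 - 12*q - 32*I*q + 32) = (q^2 + q*(-1 + 6*I) - 6*I)/(q^2 - 12*q + 32)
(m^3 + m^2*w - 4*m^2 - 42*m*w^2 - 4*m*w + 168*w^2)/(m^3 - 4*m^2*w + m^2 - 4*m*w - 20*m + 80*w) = (-m^2 - m*w + 42*w^2)/(-m^2 + 4*m*w - 5*m + 20*w)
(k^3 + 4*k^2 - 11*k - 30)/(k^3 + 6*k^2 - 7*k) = (k^3 + 4*k^2 - 11*k - 30)/(k*(k^2 + 6*k - 7))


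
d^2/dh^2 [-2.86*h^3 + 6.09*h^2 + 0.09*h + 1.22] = 12.18 - 17.16*h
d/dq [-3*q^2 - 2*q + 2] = -6*q - 2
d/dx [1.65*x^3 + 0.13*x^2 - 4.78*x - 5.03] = 4.95*x^2 + 0.26*x - 4.78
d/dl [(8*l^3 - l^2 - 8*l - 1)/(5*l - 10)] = (16*l^3 - 49*l^2 + 4*l + 17)/(5*(l^2 - 4*l + 4))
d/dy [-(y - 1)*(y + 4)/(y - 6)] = (-y^2 + 12*y + 14)/(y^2 - 12*y + 36)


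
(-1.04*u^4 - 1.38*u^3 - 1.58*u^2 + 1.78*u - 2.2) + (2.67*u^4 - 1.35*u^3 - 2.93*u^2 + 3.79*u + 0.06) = 1.63*u^4 - 2.73*u^3 - 4.51*u^2 + 5.57*u - 2.14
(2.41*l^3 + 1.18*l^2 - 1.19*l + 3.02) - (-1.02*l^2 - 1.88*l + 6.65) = 2.41*l^3 + 2.2*l^2 + 0.69*l - 3.63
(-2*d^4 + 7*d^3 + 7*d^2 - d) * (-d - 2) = 2*d^5 - 3*d^4 - 21*d^3 - 13*d^2 + 2*d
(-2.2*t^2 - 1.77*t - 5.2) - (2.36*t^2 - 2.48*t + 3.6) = -4.56*t^2 + 0.71*t - 8.8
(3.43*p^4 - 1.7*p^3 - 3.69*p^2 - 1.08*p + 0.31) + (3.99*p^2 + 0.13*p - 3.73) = 3.43*p^4 - 1.7*p^3 + 0.3*p^2 - 0.95*p - 3.42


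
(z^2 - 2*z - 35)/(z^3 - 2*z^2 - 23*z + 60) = (z - 7)/(z^2 - 7*z + 12)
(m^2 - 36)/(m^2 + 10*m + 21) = (m^2 - 36)/(m^2 + 10*m + 21)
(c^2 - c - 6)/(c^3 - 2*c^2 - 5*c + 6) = 1/(c - 1)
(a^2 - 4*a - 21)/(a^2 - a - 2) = (-a^2 + 4*a + 21)/(-a^2 + a + 2)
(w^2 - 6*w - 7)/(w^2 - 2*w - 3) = (w - 7)/(w - 3)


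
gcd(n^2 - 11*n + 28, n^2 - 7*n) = n - 7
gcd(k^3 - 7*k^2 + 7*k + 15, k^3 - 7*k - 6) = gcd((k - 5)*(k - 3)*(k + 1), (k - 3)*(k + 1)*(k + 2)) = k^2 - 2*k - 3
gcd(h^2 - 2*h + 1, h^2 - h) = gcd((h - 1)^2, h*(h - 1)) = h - 1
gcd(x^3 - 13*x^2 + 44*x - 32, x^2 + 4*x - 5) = x - 1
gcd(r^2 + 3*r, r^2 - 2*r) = r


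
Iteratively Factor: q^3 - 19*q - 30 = (q + 2)*(q^2 - 2*q - 15) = (q - 5)*(q + 2)*(q + 3)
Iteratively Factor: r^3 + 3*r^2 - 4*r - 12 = (r + 3)*(r^2 - 4) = (r - 2)*(r + 3)*(r + 2)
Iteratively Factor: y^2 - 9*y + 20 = (y - 4)*(y - 5)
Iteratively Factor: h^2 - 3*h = (h)*(h - 3)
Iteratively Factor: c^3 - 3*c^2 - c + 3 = (c + 1)*(c^2 - 4*c + 3) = (c - 1)*(c + 1)*(c - 3)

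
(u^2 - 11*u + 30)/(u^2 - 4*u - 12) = (u - 5)/(u + 2)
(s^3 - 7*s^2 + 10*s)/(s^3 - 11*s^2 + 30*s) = (s - 2)/(s - 6)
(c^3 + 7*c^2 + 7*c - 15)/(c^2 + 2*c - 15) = (c^2 + 2*c - 3)/(c - 3)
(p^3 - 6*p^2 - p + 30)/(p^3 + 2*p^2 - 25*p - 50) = (p - 3)/(p + 5)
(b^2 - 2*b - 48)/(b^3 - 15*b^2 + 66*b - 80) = (b + 6)/(b^2 - 7*b + 10)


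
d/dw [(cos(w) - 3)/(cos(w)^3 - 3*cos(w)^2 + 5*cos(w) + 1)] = (39*cos(w)/2 - 6*cos(2*w) + cos(3*w)/2 - 22)*sin(w)/(cos(w)^3 - 3*cos(w)^2 + 5*cos(w) + 1)^2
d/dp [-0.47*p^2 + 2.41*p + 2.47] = 2.41 - 0.94*p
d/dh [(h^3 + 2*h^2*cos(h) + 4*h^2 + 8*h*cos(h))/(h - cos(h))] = (-3*h^3*sin(h) + 2*h^3 - 12*h^2*sin(h) - h^2*cos(h) + 4*h^2 - 4*h*cos(h)^2 - 8*h*cos(h) - 8*cos(h)^2)/(h - cos(h))^2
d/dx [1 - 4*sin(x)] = -4*cos(x)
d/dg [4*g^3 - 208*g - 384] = 12*g^2 - 208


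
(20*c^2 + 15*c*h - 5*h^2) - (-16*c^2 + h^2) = 36*c^2 + 15*c*h - 6*h^2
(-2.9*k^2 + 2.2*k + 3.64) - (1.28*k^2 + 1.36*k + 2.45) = -4.18*k^2 + 0.84*k + 1.19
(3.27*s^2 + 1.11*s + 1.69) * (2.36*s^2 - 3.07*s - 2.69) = 7.7172*s^4 - 7.4193*s^3 - 8.2156*s^2 - 8.1742*s - 4.5461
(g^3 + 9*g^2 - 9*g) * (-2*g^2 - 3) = -2*g^5 - 18*g^4 + 15*g^3 - 27*g^2 + 27*g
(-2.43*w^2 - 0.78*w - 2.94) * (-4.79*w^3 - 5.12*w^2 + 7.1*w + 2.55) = 11.6397*w^5 + 16.1778*w^4 + 0.8232*w^3 + 3.3183*w^2 - 22.863*w - 7.497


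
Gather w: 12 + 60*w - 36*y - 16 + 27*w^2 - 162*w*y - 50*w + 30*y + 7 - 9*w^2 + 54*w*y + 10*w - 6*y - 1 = 18*w^2 + w*(20 - 108*y) - 12*y + 2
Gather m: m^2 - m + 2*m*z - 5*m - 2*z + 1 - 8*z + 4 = m^2 + m*(2*z - 6) - 10*z + 5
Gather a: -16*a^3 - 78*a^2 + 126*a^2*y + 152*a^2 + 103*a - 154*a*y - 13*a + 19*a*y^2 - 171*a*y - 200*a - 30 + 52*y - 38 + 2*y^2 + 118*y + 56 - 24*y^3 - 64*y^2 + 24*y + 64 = -16*a^3 + a^2*(126*y + 74) + a*(19*y^2 - 325*y - 110) - 24*y^3 - 62*y^2 + 194*y + 52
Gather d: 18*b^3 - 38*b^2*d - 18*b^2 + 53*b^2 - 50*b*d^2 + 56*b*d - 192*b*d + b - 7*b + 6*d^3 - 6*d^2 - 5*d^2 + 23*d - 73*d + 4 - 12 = 18*b^3 + 35*b^2 - 6*b + 6*d^3 + d^2*(-50*b - 11) + d*(-38*b^2 - 136*b - 50) - 8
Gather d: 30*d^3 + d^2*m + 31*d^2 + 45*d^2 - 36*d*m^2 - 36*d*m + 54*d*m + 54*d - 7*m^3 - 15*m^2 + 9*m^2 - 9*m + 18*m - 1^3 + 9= 30*d^3 + d^2*(m + 76) + d*(-36*m^2 + 18*m + 54) - 7*m^3 - 6*m^2 + 9*m + 8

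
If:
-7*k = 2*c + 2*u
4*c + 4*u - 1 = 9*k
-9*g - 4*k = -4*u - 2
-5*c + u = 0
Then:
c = 7/276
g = 185/621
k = -1/23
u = 35/276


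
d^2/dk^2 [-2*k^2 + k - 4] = -4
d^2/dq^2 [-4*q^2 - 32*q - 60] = -8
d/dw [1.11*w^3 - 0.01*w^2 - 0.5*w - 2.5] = 3.33*w^2 - 0.02*w - 0.5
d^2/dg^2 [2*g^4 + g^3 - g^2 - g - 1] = 24*g^2 + 6*g - 2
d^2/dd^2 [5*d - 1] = 0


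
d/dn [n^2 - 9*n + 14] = 2*n - 9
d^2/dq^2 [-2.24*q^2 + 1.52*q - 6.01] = -4.48000000000000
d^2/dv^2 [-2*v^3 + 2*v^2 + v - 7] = 4 - 12*v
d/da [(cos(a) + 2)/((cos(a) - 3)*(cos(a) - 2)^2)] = (3*cos(a) + cos(2*a) - 21)*sin(a)/((cos(a) - 3)^2*(cos(a) - 2)^3)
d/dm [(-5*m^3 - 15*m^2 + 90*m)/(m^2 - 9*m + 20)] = 5*(-m^4 + 18*m^3 - 51*m^2 - 120*m + 360)/(m^4 - 18*m^3 + 121*m^2 - 360*m + 400)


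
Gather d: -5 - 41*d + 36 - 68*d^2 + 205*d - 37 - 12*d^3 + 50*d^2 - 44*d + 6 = -12*d^3 - 18*d^2 + 120*d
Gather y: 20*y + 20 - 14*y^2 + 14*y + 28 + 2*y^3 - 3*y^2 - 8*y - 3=2*y^3 - 17*y^2 + 26*y + 45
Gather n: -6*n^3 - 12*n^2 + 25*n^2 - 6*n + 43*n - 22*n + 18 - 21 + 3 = -6*n^3 + 13*n^2 + 15*n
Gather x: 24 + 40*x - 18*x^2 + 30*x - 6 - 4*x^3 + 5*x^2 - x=-4*x^3 - 13*x^2 + 69*x + 18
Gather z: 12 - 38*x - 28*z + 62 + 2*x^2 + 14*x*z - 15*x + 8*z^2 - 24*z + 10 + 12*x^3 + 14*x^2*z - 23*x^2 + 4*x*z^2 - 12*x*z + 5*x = 12*x^3 - 21*x^2 - 48*x + z^2*(4*x + 8) + z*(14*x^2 + 2*x - 52) + 84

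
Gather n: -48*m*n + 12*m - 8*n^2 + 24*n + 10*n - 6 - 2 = 12*m - 8*n^2 + n*(34 - 48*m) - 8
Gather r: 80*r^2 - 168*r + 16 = 80*r^2 - 168*r + 16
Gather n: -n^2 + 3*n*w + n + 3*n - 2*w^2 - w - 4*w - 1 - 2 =-n^2 + n*(3*w + 4) - 2*w^2 - 5*w - 3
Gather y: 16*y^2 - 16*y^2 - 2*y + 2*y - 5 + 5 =0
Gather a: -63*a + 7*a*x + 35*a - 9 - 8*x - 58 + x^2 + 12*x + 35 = a*(7*x - 28) + x^2 + 4*x - 32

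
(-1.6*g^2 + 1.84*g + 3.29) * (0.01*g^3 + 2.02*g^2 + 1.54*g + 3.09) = -0.016*g^5 - 3.2136*g^4 + 1.2857*g^3 + 4.5354*g^2 + 10.7522*g + 10.1661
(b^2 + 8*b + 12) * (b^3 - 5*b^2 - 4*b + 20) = b^5 + 3*b^4 - 32*b^3 - 72*b^2 + 112*b + 240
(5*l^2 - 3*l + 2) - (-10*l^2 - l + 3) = 15*l^2 - 2*l - 1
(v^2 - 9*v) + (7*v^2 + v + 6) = 8*v^2 - 8*v + 6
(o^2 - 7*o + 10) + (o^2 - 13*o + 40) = 2*o^2 - 20*o + 50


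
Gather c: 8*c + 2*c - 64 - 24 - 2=10*c - 90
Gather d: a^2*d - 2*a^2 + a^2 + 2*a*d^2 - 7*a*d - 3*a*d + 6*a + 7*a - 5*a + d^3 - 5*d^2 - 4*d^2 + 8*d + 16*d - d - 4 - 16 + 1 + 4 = -a^2 + 8*a + d^3 + d^2*(2*a - 9) + d*(a^2 - 10*a + 23) - 15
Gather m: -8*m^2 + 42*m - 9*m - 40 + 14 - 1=-8*m^2 + 33*m - 27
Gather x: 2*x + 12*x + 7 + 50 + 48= 14*x + 105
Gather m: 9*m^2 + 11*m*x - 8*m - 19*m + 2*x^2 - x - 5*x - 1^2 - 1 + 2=9*m^2 + m*(11*x - 27) + 2*x^2 - 6*x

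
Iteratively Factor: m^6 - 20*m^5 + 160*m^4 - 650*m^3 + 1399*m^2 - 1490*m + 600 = (m - 1)*(m^5 - 19*m^4 + 141*m^3 - 509*m^2 + 890*m - 600) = (m - 5)*(m - 1)*(m^4 - 14*m^3 + 71*m^2 - 154*m + 120) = (m - 5)*(m - 4)*(m - 1)*(m^3 - 10*m^2 + 31*m - 30) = (m - 5)^2*(m - 4)*(m - 1)*(m^2 - 5*m + 6) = (m - 5)^2*(m - 4)*(m - 2)*(m - 1)*(m - 3)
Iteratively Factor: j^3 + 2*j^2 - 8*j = (j + 4)*(j^2 - 2*j) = (j - 2)*(j + 4)*(j)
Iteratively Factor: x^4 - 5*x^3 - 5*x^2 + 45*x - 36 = (x - 4)*(x^3 - x^2 - 9*x + 9) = (x - 4)*(x - 3)*(x^2 + 2*x - 3) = (x - 4)*(x - 3)*(x + 3)*(x - 1)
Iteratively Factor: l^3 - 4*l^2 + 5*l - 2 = (l - 1)*(l^2 - 3*l + 2) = (l - 2)*(l - 1)*(l - 1)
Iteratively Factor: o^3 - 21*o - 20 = (o + 1)*(o^2 - o - 20) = (o + 1)*(o + 4)*(o - 5)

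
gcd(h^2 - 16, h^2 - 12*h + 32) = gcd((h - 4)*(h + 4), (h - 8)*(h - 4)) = h - 4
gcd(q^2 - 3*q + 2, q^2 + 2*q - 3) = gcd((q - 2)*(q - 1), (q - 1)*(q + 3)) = q - 1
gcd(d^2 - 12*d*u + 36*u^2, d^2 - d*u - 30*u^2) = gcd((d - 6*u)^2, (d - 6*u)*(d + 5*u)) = -d + 6*u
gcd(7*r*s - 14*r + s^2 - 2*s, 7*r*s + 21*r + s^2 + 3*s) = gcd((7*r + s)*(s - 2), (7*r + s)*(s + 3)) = 7*r + s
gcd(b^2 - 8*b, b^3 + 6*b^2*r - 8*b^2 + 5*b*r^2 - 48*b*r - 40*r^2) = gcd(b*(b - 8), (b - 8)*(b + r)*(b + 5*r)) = b - 8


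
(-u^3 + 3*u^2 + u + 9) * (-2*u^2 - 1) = 2*u^5 - 6*u^4 - u^3 - 21*u^2 - u - 9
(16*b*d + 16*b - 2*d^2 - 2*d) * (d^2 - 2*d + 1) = 16*b*d^3 - 16*b*d^2 - 16*b*d + 16*b - 2*d^4 + 2*d^3 + 2*d^2 - 2*d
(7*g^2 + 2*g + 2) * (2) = 14*g^2 + 4*g + 4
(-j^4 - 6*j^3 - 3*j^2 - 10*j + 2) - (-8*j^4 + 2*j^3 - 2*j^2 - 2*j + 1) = 7*j^4 - 8*j^3 - j^2 - 8*j + 1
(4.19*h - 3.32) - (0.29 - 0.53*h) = 4.72*h - 3.61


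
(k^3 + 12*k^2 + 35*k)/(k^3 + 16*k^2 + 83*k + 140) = k/(k + 4)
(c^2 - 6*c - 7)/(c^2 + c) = (c - 7)/c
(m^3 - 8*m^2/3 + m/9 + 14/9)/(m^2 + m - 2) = (9*m^2 - 15*m - 14)/(9*(m + 2))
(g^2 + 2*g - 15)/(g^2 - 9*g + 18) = (g + 5)/(g - 6)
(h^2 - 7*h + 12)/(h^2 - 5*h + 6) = (h - 4)/(h - 2)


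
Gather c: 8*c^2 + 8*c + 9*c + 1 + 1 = 8*c^2 + 17*c + 2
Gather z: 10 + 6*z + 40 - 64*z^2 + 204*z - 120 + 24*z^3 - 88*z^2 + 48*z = 24*z^3 - 152*z^2 + 258*z - 70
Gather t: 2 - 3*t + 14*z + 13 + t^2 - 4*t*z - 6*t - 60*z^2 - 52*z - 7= t^2 + t*(-4*z - 9) - 60*z^2 - 38*z + 8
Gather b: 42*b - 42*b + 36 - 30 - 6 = 0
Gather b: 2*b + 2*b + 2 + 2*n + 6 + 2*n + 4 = 4*b + 4*n + 12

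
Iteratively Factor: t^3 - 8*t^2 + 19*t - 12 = (t - 4)*(t^2 - 4*t + 3) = (t - 4)*(t - 1)*(t - 3)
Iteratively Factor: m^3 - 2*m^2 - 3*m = (m + 1)*(m^2 - 3*m) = (m - 3)*(m + 1)*(m)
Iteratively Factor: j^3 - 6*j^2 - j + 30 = (j + 2)*(j^2 - 8*j + 15) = (j - 5)*(j + 2)*(j - 3)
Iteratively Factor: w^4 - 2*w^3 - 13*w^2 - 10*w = (w - 5)*(w^3 + 3*w^2 + 2*w) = w*(w - 5)*(w^2 + 3*w + 2) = w*(w - 5)*(w + 2)*(w + 1)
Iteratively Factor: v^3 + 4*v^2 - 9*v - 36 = (v + 3)*(v^2 + v - 12) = (v + 3)*(v + 4)*(v - 3)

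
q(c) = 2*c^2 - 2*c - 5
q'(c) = 4*c - 2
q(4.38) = 24.61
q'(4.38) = 15.52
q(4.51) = 26.66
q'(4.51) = 16.04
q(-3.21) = 22.03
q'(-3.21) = -14.84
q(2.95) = 6.50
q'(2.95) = 9.80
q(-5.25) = 60.62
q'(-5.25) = -23.00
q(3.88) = 17.35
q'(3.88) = 13.52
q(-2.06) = 7.61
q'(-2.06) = -10.24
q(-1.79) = 4.99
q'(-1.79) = -9.16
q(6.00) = 55.00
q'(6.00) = 22.00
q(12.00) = 259.00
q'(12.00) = 46.00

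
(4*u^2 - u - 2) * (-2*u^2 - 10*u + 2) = -8*u^4 - 38*u^3 + 22*u^2 + 18*u - 4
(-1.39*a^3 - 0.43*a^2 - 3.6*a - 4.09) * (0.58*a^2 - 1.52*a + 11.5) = -0.8062*a^5 + 1.8634*a^4 - 17.4194*a^3 - 1.8452*a^2 - 35.1832*a - 47.035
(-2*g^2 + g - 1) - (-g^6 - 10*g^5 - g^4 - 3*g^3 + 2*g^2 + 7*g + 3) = g^6 + 10*g^5 + g^4 + 3*g^3 - 4*g^2 - 6*g - 4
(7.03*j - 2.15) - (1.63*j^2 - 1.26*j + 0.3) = -1.63*j^2 + 8.29*j - 2.45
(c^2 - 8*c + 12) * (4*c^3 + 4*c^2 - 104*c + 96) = 4*c^5 - 28*c^4 - 88*c^3 + 976*c^2 - 2016*c + 1152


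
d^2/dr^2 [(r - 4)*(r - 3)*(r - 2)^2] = 12*r^2 - 66*r + 88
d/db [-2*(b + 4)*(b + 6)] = -4*b - 20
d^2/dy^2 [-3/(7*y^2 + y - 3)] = 6*(49*y^2 + 7*y - (14*y + 1)^2 - 21)/(7*y^2 + y - 3)^3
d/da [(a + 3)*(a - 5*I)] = 2*a + 3 - 5*I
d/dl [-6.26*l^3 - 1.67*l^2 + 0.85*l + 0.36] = -18.78*l^2 - 3.34*l + 0.85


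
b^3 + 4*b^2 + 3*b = b*(b + 1)*(b + 3)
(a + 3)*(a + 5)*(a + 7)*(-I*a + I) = -I*a^4 - 14*I*a^3 - 56*I*a^2 - 34*I*a + 105*I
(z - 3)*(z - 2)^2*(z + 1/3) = z^4 - 20*z^3/3 + 41*z^2/3 - 20*z/3 - 4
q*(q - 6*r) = q^2 - 6*q*r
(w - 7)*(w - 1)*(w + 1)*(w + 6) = w^4 - w^3 - 43*w^2 + w + 42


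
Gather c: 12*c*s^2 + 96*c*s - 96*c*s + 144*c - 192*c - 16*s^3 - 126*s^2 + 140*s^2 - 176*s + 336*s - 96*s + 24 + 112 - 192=c*(12*s^2 - 48) - 16*s^3 + 14*s^2 + 64*s - 56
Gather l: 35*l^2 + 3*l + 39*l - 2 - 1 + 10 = 35*l^2 + 42*l + 7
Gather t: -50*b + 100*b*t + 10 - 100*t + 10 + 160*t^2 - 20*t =-50*b + 160*t^2 + t*(100*b - 120) + 20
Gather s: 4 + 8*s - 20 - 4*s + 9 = 4*s - 7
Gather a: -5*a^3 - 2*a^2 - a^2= -5*a^3 - 3*a^2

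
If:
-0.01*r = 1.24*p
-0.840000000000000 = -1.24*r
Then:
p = -0.01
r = 0.68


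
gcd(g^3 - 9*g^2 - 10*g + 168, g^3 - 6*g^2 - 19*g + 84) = g^2 - 3*g - 28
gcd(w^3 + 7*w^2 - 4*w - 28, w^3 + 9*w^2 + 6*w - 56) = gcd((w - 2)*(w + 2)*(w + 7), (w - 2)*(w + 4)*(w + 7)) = w^2 + 5*w - 14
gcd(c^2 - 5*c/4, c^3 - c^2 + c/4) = c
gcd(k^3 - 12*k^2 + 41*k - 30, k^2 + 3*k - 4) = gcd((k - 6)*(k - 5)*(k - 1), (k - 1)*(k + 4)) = k - 1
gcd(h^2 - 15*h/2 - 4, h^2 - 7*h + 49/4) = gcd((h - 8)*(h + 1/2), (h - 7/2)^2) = 1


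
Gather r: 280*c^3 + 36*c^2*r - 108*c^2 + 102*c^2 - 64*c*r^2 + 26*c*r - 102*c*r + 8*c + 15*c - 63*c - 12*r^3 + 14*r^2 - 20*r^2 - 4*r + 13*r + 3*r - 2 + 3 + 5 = 280*c^3 - 6*c^2 - 40*c - 12*r^3 + r^2*(-64*c - 6) + r*(36*c^2 - 76*c + 12) + 6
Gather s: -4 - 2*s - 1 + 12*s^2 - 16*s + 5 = 12*s^2 - 18*s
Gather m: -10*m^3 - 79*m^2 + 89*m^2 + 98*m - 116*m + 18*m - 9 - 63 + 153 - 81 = -10*m^3 + 10*m^2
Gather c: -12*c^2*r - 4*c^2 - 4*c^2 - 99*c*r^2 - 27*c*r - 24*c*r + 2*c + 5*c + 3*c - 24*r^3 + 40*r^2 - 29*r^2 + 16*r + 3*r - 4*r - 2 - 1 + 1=c^2*(-12*r - 8) + c*(-99*r^2 - 51*r + 10) - 24*r^3 + 11*r^2 + 15*r - 2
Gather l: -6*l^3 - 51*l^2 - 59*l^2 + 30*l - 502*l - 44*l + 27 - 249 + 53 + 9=-6*l^3 - 110*l^2 - 516*l - 160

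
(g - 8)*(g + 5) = g^2 - 3*g - 40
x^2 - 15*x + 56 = (x - 8)*(x - 7)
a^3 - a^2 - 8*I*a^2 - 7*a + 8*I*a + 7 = (a - 1)*(a - 7*I)*(a - I)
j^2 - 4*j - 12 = (j - 6)*(j + 2)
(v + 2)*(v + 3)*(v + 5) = v^3 + 10*v^2 + 31*v + 30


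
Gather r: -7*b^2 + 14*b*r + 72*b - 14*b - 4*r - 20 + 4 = -7*b^2 + 58*b + r*(14*b - 4) - 16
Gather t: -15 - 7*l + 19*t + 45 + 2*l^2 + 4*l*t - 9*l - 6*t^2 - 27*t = 2*l^2 - 16*l - 6*t^2 + t*(4*l - 8) + 30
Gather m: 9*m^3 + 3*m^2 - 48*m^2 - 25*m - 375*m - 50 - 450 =9*m^3 - 45*m^2 - 400*m - 500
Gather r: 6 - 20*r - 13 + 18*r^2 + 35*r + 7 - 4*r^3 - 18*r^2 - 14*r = -4*r^3 + r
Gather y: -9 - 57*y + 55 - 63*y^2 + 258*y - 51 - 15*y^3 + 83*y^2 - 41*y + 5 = -15*y^3 + 20*y^2 + 160*y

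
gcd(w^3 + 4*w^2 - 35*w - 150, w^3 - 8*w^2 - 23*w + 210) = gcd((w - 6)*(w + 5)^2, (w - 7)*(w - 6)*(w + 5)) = w^2 - w - 30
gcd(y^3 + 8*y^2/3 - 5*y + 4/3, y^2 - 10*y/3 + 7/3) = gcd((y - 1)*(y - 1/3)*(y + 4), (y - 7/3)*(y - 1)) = y - 1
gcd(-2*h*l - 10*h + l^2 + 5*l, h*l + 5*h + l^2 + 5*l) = l + 5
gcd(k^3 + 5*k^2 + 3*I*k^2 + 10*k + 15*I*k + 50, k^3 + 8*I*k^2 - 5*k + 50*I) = k^2 + 3*I*k + 10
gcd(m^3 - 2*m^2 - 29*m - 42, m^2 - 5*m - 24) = m + 3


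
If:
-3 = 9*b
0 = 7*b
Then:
No Solution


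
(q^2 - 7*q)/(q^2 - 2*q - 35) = q/(q + 5)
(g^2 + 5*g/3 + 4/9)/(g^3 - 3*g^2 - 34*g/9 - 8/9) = (3*g + 4)/(3*g^2 - 10*g - 8)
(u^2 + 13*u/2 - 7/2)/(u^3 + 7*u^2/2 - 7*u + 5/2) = (u + 7)/(u^2 + 4*u - 5)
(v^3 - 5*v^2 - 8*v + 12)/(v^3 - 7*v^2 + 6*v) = (v + 2)/v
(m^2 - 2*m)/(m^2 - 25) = m*(m - 2)/(m^2 - 25)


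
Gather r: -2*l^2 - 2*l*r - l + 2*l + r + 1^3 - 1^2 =-2*l^2 + l + r*(1 - 2*l)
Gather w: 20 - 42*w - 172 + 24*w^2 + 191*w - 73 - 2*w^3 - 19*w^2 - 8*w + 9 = -2*w^3 + 5*w^2 + 141*w - 216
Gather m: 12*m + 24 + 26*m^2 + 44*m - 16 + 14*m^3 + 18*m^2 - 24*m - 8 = 14*m^3 + 44*m^2 + 32*m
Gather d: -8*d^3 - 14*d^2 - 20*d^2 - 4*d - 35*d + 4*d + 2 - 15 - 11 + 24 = -8*d^3 - 34*d^2 - 35*d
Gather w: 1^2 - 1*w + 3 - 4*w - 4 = -5*w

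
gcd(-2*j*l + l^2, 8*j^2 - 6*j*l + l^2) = 2*j - l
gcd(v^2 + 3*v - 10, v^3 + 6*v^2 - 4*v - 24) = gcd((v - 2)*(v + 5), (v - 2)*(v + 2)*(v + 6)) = v - 2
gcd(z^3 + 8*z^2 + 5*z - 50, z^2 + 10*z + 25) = z^2 + 10*z + 25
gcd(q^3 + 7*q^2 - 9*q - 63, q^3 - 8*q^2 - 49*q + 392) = q + 7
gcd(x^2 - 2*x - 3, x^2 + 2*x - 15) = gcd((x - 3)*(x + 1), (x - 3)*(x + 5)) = x - 3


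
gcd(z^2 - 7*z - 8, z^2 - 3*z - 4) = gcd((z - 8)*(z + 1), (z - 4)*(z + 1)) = z + 1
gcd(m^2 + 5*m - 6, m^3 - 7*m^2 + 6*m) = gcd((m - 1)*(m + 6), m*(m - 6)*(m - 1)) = m - 1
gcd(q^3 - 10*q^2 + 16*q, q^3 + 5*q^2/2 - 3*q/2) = q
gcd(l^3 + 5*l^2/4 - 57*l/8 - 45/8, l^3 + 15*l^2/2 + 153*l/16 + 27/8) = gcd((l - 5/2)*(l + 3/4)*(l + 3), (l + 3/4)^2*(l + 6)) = l + 3/4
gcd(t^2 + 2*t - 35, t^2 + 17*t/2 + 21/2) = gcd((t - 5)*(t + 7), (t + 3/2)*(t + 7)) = t + 7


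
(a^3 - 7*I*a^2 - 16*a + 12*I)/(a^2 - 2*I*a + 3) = (a^2 - 4*I*a - 4)/(a + I)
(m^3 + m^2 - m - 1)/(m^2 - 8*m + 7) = (m^2 + 2*m + 1)/(m - 7)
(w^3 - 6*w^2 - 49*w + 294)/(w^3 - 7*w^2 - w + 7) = (w^2 + w - 42)/(w^2 - 1)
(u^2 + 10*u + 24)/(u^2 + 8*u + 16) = (u + 6)/(u + 4)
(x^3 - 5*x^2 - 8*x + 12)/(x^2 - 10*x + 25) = (x^3 - 5*x^2 - 8*x + 12)/(x^2 - 10*x + 25)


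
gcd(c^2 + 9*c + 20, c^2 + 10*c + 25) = c + 5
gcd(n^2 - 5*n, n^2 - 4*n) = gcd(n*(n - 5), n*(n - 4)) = n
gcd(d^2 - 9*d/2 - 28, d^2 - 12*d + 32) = d - 8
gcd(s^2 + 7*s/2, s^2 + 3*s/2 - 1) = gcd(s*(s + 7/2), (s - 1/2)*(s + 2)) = 1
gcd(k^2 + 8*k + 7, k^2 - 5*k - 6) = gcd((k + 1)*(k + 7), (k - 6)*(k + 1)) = k + 1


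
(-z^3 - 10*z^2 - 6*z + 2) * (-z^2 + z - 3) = z^5 + 9*z^4 - z^3 + 22*z^2 + 20*z - 6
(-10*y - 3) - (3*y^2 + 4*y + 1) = -3*y^2 - 14*y - 4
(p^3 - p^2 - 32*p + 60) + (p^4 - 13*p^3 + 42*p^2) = p^4 - 12*p^3 + 41*p^2 - 32*p + 60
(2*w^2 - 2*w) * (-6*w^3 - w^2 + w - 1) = -12*w^5 + 10*w^4 + 4*w^3 - 4*w^2 + 2*w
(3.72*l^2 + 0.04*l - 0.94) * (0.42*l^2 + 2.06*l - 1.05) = 1.5624*l^4 + 7.68*l^3 - 4.2184*l^2 - 1.9784*l + 0.987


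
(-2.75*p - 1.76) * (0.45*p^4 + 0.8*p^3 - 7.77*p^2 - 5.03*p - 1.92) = -1.2375*p^5 - 2.992*p^4 + 19.9595*p^3 + 27.5077*p^2 + 14.1328*p + 3.3792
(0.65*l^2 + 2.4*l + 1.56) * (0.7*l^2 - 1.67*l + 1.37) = 0.455*l^4 + 0.5945*l^3 - 2.0255*l^2 + 0.6828*l + 2.1372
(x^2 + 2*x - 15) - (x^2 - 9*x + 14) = 11*x - 29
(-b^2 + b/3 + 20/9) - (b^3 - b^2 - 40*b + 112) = -b^3 + 121*b/3 - 988/9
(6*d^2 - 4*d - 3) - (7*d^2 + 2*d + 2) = -d^2 - 6*d - 5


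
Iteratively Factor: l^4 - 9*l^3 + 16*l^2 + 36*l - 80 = (l - 4)*(l^3 - 5*l^2 - 4*l + 20) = (l - 4)*(l - 2)*(l^2 - 3*l - 10) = (l - 4)*(l - 2)*(l + 2)*(l - 5)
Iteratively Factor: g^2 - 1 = (g + 1)*(g - 1)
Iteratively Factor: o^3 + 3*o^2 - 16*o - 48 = (o + 3)*(o^2 - 16) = (o - 4)*(o + 3)*(o + 4)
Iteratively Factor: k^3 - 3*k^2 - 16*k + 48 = (k - 4)*(k^2 + k - 12) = (k - 4)*(k + 4)*(k - 3)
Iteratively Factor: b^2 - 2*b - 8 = (b - 4)*(b + 2)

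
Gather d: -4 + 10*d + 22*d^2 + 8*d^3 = 8*d^3 + 22*d^2 + 10*d - 4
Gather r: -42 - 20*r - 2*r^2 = -2*r^2 - 20*r - 42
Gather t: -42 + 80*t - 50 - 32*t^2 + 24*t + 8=-32*t^2 + 104*t - 84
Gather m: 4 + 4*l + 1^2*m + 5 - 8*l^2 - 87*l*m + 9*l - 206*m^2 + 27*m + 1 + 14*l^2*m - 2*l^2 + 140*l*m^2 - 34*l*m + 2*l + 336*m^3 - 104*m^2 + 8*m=-10*l^2 + 15*l + 336*m^3 + m^2*(140*l - 310) + m*(14*l^2 - 121*l + 36) + 10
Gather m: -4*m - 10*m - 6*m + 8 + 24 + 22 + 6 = 60 - 20*m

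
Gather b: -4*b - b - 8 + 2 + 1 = -5*b - 5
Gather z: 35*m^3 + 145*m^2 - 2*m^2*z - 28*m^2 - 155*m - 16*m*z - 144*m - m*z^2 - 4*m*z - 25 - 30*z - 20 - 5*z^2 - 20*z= 35*m^3 + 117*m^2 - 299*m + z^2*(-m - 5) + z*(-2*m^2 - 20*m - 50) - 45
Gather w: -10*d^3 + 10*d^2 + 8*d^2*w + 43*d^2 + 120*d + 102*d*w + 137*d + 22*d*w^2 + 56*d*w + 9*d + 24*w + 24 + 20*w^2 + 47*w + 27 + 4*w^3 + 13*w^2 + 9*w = -10*d^3 + 53*d^2 + 266*d + 4*w^3 + w^2*(22*d + 33) + w*(8*d^2 + 158*d + 80) + 51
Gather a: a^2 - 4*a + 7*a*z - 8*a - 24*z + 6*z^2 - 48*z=a^2 + a*(7*z - 12) + 6*z^2 - 72*z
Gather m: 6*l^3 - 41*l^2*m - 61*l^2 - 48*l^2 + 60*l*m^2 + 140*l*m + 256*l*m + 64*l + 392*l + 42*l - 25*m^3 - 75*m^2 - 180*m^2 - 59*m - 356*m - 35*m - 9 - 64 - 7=6*l^3 - 109*l^2 + 498*l - 25*m^3 + m^2*(60*l - 255) + m*(-41*l^2 + 396*l - 450) - 80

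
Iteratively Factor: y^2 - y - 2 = (y + 1)*(y - 2)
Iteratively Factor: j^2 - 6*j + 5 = (j - 1)*(j - 5)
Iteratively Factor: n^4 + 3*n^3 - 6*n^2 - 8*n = (n + 1)*(n^3 + 2*n^2 - 8*n) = (n + 1)*(n + 4)*(n^2 - 2*n) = n*(n + 1)*(n + 4)*(n - 2)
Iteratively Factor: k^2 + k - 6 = (k + 3)*(k - 2)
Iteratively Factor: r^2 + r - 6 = (r + 3)*(r - 2)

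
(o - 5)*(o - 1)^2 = o^3 - 7*o^2 + 11*o - 5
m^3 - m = m*(m - 1)*(m + 1)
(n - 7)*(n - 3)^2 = n^3 - 13*n^2 + 51*n - 63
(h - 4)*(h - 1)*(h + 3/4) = h^3 - 17*h^2/4 + h/4 + 3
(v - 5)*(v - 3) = v^2 - 8*v + 15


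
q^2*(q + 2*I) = q^3 + 2*I*q^2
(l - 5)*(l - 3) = l^2 - 8*l + 15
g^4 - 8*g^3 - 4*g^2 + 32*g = g*(g - 8)*(g - 2)*(g + 2)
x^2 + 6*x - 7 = (x - 1)*(x + 7)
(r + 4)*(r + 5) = r^2 + 9*r + 20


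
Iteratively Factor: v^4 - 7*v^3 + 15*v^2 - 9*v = (v - 3)*(v^3 - 4*v^2 + 3*v) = (v - 3)^2*(v^2 - v) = (v - 3)^2*(v - 1)*(v)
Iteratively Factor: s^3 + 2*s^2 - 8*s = (s + 4)*(s^2 - 2*s) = s*(s + 4)*(s - 2)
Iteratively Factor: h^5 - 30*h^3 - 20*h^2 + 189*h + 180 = (h - 5)*(h^4 + 5*h^3 - 5*h^2 - 45*h - 36) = (h - 5)*(h + 3)*(h^3 + 2*h^2 - 11*h - 12) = (h - 5)*(h + 3)*(h + 4)*(h^2 - 2*h - 3) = (h - 5)*(h - 3)*(h + 3)*(h + 4)*(h + 1)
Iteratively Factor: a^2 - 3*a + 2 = (a - 1)*(a - 2)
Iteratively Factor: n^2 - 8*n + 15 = (n - 3)*(n - 5)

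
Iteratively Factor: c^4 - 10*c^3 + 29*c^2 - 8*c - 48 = (c - 4)*(c^3 - 6*c^2 + 5*c + 12) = (c - 4)*(c + 1)*(c^2 - 7*c + 12) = (c - 4)^2*(c + 1)*(c - 3)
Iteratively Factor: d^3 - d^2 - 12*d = (d)*(d^2 - d - 12) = d*(d + 3)*(d - 4)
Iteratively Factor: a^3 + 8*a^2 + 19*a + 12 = (a + 3)*(a^2 + 5*a + 4) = (a + 3)*(a + 4)*(a + 1)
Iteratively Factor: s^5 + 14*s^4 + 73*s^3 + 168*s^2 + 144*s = (s)*(s^4 + 14*s^3 + 73*s^2 + 168*s + 144) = s*(s + 3)*(s^3 + 11*s^2 + 40*s + 48) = s*(s + 3)^2*(s^2 + 8*s + 16) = s*(s + 3)^2*(s + 4)*(s + 4)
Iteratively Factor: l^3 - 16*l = (l + 4)*(l^2 - 4*l) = l*(l + 4)*(l - 4)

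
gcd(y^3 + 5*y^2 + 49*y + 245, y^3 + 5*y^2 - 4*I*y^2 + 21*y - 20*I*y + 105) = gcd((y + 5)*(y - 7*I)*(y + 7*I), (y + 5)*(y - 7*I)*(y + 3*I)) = y^2 + y*(5 - 7*I) - 35*I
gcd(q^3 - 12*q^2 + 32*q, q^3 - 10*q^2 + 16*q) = q^2 - 8*q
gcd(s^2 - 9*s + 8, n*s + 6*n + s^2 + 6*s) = 1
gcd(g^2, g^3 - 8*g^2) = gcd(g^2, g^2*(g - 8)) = g^2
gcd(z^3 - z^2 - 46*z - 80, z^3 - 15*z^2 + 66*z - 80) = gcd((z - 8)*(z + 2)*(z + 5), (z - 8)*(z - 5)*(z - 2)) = z - 8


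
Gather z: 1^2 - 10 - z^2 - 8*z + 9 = -z^2 - 8*z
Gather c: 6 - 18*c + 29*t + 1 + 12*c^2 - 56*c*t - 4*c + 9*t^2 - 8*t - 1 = 12*c^2 + c*(-56*t - 22) + 9*t^2 + 21*t + 6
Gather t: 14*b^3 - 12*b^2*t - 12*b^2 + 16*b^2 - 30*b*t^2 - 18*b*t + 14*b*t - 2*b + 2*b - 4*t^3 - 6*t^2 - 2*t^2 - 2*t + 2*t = 14*b^3 + 4*b^2 - 4*t^3 + t^2*(-30*b - 8) + t*(-12*b^2 - 4*b)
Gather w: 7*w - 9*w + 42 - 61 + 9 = -2*w - 10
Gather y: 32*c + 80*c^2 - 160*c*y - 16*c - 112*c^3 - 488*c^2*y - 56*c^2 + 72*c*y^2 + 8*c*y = -112*c^3 + 24*c^2 + 72*c*y^2 + 16*c + y*(-488*c^2 - 152*c)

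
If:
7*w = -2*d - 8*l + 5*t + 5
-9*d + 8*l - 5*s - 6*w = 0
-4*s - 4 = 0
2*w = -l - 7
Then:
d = -22*w/9 - 17/3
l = -2*w - 7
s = -1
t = -25*w/9 - 217/15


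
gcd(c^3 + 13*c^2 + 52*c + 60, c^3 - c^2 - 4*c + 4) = c + 2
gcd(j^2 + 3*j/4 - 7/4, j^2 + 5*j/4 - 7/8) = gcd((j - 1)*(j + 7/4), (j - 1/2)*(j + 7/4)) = j + 7/4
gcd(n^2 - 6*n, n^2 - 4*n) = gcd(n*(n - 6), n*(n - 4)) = n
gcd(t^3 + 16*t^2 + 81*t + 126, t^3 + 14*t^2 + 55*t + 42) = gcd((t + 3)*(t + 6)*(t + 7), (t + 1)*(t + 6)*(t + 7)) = t^2 + 13*t + 42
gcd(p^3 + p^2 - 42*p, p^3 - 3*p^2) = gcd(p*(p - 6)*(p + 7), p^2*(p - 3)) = p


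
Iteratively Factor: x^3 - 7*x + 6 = (x - 1)*(x^2 + x - 6) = (x - 1)*(x + 3)*(x - 2)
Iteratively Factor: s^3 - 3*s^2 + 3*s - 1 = (s - 1)*(s^2 - 2*s + 1) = (s - 1)^2*(s - 1)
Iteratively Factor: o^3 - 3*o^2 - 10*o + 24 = (o + 3)*(o^2 - 6*o + 8) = (o - 2)*(o + 3)*(o - 4)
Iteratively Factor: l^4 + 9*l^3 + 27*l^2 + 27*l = (l + 3)*(l^3 + 6*l^2 + 9*l) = (l + 3)^2*(l^2 + 3*l) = l*(l + 3)^2*(l + 3)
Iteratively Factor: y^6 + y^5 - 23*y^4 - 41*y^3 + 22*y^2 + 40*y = (y + 4)*(y^5 - 3*y^4 - 11*y^3 + 3*y^2 + 10*y) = (y - 5)*(y + 4)*(y^4 + 2*y^3 - y^2 - 2*y) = (y - 5)*(y - 1)*(y + 4)*(y^3 + 3*y^2 + 2*y) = (y - 5)*(y - 1)*(y + 1)*(y + 4)*(y^2 + 2*y) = y*(y - 5)*(y - 1)*(y + 1)*(y + 4)*(y + 2)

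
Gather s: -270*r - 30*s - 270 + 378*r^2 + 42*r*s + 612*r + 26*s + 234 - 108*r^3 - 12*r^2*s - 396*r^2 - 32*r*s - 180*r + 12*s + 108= -108*r^3 - 18*r^2 + 162*r + s*(-12*r^2 + 10*r + 8) + 72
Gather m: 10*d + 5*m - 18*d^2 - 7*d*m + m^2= -18*d^2 + 10*d + m^2 + m*(5 - 7*d)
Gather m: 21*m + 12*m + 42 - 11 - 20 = 33*m + 11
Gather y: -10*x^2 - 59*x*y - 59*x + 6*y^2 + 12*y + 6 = -10*x^2 - 59*x + 6*y^2 + y*(12 - 59*x) + 6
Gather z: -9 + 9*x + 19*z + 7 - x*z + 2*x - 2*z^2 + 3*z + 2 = 11*x - 2*z^2 + z*(22 - x)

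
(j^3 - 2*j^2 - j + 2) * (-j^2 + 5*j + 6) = -j^5 + 7*j^4 - 3*j^3 - 19*j^2 + 4*j + 12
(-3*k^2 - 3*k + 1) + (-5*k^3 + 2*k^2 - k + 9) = -5*k^3 - k^2 - 4*k + 10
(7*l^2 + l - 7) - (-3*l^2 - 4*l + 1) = 10*l^2 + 5*l - 8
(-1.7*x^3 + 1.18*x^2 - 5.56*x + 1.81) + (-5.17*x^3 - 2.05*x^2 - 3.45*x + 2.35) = -6.87*x^3 - 0.87*x^2 - 9.01*x + 4.16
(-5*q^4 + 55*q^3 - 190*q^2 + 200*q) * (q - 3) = -5*q^5 + 70*q^4 - 355*q^3 + 770*q^2 - 600*q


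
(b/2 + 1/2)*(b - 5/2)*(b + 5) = b^3/2 + 7*b^2/4 - 5*b - 25/4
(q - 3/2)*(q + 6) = q^2 + 9*q/2 - 9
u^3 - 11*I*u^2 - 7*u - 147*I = (u - 7*I)^2*(u + 3*I)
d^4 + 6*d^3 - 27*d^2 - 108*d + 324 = (d - 3)^2*(d + 6)^2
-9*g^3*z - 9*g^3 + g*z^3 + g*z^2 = (-3*g + z)*(3*g + z)*(g*z + g)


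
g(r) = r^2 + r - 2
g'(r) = 2*r + 1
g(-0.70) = -2.21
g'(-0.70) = -0.40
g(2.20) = 5.04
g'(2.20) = 5.40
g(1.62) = 2.24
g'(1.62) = 4.24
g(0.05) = -1.95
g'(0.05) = 1.10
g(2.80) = 8.64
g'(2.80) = 6.60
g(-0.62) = -2.24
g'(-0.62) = -0.24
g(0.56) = -1.13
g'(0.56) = 2.12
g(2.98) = 9.86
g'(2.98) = 6.96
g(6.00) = 40.00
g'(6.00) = 13.00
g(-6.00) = 28.00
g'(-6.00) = -11.00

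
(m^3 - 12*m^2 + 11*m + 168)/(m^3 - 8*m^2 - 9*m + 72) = (m - 7)/(m - 3)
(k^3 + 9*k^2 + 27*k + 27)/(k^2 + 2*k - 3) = (k^2 + 6*k + 9)/(k - 1)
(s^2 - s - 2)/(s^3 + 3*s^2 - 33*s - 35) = (s - 2)/(s^2 + 2*s - 35)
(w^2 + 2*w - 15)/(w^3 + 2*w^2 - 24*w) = (w^2 + 2*w - 15)/(w*(w^2 + 2*w - 24))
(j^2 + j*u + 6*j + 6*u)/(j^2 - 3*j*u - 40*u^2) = (-j^2 - j*u - 6*j - 6*u)/(-j^2 + 3*j*u + 40*u^2)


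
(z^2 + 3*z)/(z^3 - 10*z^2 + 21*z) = (z + 3)/(z^2 - 10*z + 21)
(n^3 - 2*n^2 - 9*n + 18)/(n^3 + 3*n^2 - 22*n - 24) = (n^3 - 2*n^2 - 9*n + 18)/(n^3 + 3*n^2 - 22*n - 24)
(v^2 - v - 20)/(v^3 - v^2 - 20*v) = 1/v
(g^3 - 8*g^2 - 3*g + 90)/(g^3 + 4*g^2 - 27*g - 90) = (g - 6)/(g + 6)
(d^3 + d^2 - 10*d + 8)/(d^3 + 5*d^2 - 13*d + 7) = (d^2 + 2*d - 8)/(d^2 + 6*d - 7)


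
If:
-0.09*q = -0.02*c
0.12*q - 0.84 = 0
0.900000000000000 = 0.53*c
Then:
No Solution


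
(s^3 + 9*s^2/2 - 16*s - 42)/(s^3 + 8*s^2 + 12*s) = (s - 7/2)/s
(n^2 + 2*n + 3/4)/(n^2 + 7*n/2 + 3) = (n + 1/2)/(n + 2)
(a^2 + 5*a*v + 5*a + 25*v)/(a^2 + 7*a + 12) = (a^2 + 5*a*v + 5*a + 25*v)/(a^2 + 7*a + 12)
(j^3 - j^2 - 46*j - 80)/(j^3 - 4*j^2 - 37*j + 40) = (j + 2)/(j - 1)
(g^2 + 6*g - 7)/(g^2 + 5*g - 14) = (g - 1)/(g - 2)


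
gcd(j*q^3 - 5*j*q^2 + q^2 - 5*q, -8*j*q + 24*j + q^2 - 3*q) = 1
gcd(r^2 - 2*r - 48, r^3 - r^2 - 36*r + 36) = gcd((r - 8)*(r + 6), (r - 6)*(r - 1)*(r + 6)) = r + 6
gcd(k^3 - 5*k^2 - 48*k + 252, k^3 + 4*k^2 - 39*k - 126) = k^2 + k - 42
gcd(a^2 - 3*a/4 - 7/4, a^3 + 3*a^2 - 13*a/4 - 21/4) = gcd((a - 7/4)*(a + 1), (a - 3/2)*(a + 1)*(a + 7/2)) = a + 1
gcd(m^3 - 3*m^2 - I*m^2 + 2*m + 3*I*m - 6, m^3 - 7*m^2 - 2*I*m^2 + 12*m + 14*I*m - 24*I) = m^2 + m*(-3 - 2*I) + 6*I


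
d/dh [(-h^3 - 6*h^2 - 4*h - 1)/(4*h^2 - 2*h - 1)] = (-4*h^4 + 4*h^3 + 31*h^2 + 20*h + 2)/(16*h^4 - 16*h^3 - 4*h^2 + 4*h + 1)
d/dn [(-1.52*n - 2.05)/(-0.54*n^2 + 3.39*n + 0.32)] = (-0.8208*n^2 - 2.214*n + 6.4631)/(0.2916*n^4 - 3.6612*n^3 + 11.1465*n^2 + 2.1696*n + 0.1024)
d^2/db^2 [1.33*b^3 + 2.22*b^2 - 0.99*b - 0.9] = 7.98*b + 4.44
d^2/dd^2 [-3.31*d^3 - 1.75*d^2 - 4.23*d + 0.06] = -19.86*d - 3.5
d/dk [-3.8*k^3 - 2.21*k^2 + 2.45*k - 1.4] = -11.4*k^2 - 4.42*k + 2.45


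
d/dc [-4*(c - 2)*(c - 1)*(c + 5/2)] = -12*c^2 + 4*c + 22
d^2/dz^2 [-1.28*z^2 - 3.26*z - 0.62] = -2.56000000000000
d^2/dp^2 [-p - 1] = 0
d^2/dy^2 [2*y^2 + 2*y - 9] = 4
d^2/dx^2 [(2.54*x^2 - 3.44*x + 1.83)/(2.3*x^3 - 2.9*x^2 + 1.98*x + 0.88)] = (26.8732*x^6 - 109.1856*x^5 + 184.43424*x^4 - 264.63096*x^3 + 264.78792*x^2 - 137.94396*x + 39.610648)/(12.167*x^9 - 46.023*x^8 + 89.4516*x^7 - 89.663*x^6 + 41.78856*x^5 + 12.14004*x^4 - 17.212008*x^3 + 3.612576*x^2 + 4.599936*x + 0.681472)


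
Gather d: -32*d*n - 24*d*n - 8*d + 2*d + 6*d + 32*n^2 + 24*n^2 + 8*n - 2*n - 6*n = -56*d*n + 56*n^2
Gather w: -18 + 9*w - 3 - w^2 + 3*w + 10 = -w^2 + 12*w - 11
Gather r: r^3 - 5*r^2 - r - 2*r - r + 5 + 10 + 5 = r^3 - 5*r^2 - 4*r + 20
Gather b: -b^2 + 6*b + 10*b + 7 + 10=-b^2 + 16*b + 17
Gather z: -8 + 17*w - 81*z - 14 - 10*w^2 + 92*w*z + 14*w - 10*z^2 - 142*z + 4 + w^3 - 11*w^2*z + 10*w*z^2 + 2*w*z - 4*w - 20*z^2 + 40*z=w^3 - 10*w^2 + 27*w + z^2*(10*w - 30) + z*(-11*w^2 + 94*w - 183) - 18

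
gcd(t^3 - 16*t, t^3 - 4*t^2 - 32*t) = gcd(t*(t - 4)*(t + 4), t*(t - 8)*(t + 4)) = t^2 + 4*t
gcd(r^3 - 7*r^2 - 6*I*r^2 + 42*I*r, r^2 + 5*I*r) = r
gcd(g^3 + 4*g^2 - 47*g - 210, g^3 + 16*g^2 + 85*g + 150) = g^2 + 11*g + 30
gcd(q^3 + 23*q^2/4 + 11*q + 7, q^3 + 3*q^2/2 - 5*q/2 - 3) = q + 2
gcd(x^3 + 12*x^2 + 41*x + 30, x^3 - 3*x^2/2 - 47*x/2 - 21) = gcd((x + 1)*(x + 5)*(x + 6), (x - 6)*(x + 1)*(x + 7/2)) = x + 1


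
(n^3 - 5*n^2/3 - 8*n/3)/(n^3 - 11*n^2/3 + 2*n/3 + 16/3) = n/(n - 2)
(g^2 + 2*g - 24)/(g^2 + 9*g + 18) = (g - 4)/(g + 3)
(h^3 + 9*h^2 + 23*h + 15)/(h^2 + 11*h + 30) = (h^2 + 4*h + 3)/(h + 6)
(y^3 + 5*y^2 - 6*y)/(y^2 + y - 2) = y*(y + 6)/(y + 2)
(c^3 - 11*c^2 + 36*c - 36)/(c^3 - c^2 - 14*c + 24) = (c - 6)/(c + 4)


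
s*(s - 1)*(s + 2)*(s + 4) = s^4 + 5*s^3 + 2*s^2 - 8*s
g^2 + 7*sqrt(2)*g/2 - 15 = (g - 3*sqrt(2)/2)*(g + 5*sqrt(2))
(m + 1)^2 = m^2 + 2*m + 1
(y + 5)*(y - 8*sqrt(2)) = y^2 - 8*sqrt(2)*y + 5*y - 40*sqrt(2)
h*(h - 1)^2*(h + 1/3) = h^4 - 5*h^3/3 + h^2/3 + h/3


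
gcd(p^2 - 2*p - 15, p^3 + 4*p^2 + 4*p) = 1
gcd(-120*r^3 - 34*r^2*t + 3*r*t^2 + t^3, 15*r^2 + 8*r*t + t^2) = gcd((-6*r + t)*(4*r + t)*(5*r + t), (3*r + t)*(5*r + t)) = 5*r + t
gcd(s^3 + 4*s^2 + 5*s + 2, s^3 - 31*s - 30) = s + 1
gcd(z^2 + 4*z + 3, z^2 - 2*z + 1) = 1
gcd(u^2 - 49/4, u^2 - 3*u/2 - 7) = u - 7/2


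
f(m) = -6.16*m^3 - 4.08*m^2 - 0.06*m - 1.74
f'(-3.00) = -141.90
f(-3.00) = 128.04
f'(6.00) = -714.30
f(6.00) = -1479.54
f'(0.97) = -25.36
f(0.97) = -11.26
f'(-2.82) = -124.01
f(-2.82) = 104.13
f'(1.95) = -86.24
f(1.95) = -63.05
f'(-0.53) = -0.93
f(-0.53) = -1.94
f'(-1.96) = -55.06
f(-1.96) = 29.09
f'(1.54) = -56.45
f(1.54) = -34.01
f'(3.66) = -277.48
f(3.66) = -358.63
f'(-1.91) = -51.89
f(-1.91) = 26.41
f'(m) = -18.48*m^2 - 8.16*m - 0.06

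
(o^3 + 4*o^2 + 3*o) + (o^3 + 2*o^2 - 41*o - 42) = 2*o^3 + 6*o^2 - 38*o - 42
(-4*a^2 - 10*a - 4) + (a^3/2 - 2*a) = a^3/2 - 4*a^2 - 12*a - 4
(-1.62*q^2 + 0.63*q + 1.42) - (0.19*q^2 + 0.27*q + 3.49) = -1.81*q^2 + 0.36*q - 2.07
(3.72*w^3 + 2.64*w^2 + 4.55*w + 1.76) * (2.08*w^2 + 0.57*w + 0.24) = 7.7376*w^5 + 7.6116*w^4 + 11.8616*w^3 + 6.8879*w^2 + 2.0952*w + 0.4224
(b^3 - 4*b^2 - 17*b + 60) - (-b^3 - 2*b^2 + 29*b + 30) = 2*b^3 - 2*b^2 - 46*b + 30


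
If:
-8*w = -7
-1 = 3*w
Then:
No Solution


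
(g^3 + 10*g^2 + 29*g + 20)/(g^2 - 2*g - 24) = (g^2 + 6*g + 5)/(g - 6)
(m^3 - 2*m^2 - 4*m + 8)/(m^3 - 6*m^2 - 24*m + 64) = (m^2 - 4)/(m^2 - 4*m - 32)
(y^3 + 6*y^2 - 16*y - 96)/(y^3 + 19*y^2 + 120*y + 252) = (y^2 - 16)/(y^2 + 13*y + 42)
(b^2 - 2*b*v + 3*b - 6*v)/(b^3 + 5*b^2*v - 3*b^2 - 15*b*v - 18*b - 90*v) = (b - 2*v)/(b^2 + 5*b*v - 6*b - 30*v)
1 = 1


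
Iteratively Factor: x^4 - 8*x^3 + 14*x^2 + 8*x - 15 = (x + 1)*(x^3 - 9*x^2 + 23*x - 15) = (x - 5)*(x + 1)*(x^2 - 4*x + 3) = (x - 5)*(x - 3)*(x + 1)*(x - 1)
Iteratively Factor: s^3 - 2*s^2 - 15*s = (s)*(s^2 - 2*s - 15) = s*(s + 3)*(s - 5)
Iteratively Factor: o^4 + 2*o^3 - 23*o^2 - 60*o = (o + 4)*(o^3 - 2*o^2 - 15*o) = (o - 5)*(o + 4)*(o^2 + 3*o) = o*(o - 5)*(o + 4)*(o + 3)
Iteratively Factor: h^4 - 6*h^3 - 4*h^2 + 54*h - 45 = (h - 3)*(h^3 - 3*h^2 - 13*h + 15) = (h - 5)*(h - 3)*(h^2 + 2*h - 3) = (h - 5)*(h - 3)*(h + 3)*(h - 1)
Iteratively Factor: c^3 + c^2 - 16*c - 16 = (c - 4)*(c^2 + 5*c + 4) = (c - 4)*(c + 1)*(c + 4)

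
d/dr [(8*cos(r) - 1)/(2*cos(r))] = -sin(r)/(2*cos(r)^2)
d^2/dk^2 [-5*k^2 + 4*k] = -10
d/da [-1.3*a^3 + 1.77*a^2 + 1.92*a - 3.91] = -3.9*a^2 + 3.54*a + 1.92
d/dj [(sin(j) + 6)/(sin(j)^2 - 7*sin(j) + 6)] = (-12*sin(j) + cos(j)^2 + 47)*cos(j)/(sin(j)^2 - 7*sin(j) + 6)^2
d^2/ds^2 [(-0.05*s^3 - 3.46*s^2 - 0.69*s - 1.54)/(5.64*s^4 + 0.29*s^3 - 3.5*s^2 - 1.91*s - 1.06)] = (-3.18096*s^9 - 660.367296*s^8 - 303.260544*s^7 - 1142.617656*s^6 - 448.799592*s^5 - 2.88674400000002*s^4 + 22.572216*s^3 - 144.685848*s^2 - 49.587456*s - 4.790712)/(179.406144*s^12 + 27.674352*s^11 - 332.577828*s^10 - 216.592219*s^9 + 86.488446*s^8 + 225.993591*s^7 + 155.761714*s^6 + 7.949211*s^5 - 54.725934*s^4 - 48.506939*s^3 - 23.398758*s^2 - 6.438228*s - 1.191016)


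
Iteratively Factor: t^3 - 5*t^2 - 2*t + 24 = (t + 2)*(t^2 - 7*t + 12) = (t - 4)*(t + 2)*(t - 3)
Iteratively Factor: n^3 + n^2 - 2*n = (n - 1)*(n^2 + 2*n) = (n - 1)*(n + 2)*(n)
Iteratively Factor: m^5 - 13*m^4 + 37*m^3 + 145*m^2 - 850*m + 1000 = (m - 5)*(m^4 - 8*m^3 - 3*m^2 + 130*m - 200) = (m - 5)^2*(m^3 - 3*m^2 - 18*m + 40) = (m - 5)^3*(m^2 + 2*m - 8) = (m - 5)^3*(m - 2)*(m + 4)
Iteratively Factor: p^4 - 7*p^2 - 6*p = (p + 2)*(p^3 - 2*p^2 - 3*p) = (p - 3)*(p + 2)*(p^2 + p) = p*(p - 3)*(p + 2)*(p + 1)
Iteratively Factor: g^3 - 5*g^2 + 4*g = (g)*(g^2 - 5*g + 4) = g*(g - 1)*(g - 4)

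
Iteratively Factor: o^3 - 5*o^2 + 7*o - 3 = (o - 3)*(o^2 - 2*o + 1) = (o - 3)*(o - 1)*(o - 1)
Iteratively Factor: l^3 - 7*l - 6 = (l - 3)*(l^2 + 3*l + 2) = (l - 3)*(l + 1)*(l + 2)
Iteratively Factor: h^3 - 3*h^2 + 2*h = (h)*(h^2 - 3*h + 2) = h*(h - 1)*(h - 2)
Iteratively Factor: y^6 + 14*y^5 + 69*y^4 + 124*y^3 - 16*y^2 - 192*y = (y + 4)*(y^5 + 10*y^4 + 29*y^3 + 8*y^2 - 48*y) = (y - 1)*(y + 4)*(y^4 + 11*y^3 + 40*y^2 + 48*y) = (y - 1)*(y + 3)*(y + 4)*(y^3 + 8*y^2 + 16*y) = y*(y - 1)*(y + 3)*(y + 4)*(y^2 + 8*y + 16) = y*(y - 1)*(y + 3)*(y + 4)^2*(y + 4)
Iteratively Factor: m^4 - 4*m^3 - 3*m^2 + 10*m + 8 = (m - 2)*(m^3 - 2*m^2 - 7*m - 4) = (m - 4)*(m - 2)*(m^2 + 2*m + 1) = (m - 4)*(m - 2)*(m + 1)*(m + 1)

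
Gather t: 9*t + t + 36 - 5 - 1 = 10*t + 30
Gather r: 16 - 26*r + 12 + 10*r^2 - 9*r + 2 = 10*r^2 - 35*r + 30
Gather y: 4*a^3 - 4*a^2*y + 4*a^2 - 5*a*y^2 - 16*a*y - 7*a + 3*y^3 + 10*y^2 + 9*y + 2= 4*a^3 + 4*a^2 - 7*a + 3*y^3 + y^2*(10 - 5*a) + y*(-4*a^2 - 16*a + 9) + 2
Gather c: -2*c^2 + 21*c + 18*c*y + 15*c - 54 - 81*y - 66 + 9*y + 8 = -2*c^2 + c*(18*y + 36) - 72*y - 112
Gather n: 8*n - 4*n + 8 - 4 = 4*n + 4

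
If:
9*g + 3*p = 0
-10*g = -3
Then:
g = 3/10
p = -9/10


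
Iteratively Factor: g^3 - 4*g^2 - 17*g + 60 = (g - 5)*(g^2 + g - 12) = (g - 5)*(g + 4)*(g - 3)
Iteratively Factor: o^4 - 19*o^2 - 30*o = (o + 2)*(o^3 - 2*o^2 - 15*o) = (o - 5)*(o + 2)*(o^2 + 3*o) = o*(o - 5)*(o + 2)*(o + 3)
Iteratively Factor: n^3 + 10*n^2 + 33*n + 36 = (n + 3)*(n^2 + 7*n + 12) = (n + 3)^2*(n + 4)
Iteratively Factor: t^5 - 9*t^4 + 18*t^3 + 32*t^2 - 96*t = (t + 2)*(t^4 - 11*t^3 + 40*t^2 - 48*t) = t*(t + 2)*(t^3 - 11*t^2 + 40*t - 48) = t*(t - 3)*(t + 2)*(t^2 - 8*t + 16) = t*(t - 4)*(t - 3)*(t + 2)*(t - 4)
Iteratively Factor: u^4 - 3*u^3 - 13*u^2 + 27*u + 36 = (u + 3)*(u^3 - 6*u^2 + 5*u + 12) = (u - 4)*(u + 3)*(u^2 - 2*u - 3) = (u - 4)*(u - 3)*(u + 3)*(u + 1)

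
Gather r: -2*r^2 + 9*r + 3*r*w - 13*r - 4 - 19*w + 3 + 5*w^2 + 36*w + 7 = -2*r^2 + r*(3*w - 4) + 5*w^2 + 17*w + 6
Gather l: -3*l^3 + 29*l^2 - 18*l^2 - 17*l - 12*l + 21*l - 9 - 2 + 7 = -3*l^3 + 11*l^2 - 8*l - 4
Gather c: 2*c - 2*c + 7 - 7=0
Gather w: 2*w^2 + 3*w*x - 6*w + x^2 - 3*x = 2*w^2 + w*(3*x - 6) + x^2 - 3*x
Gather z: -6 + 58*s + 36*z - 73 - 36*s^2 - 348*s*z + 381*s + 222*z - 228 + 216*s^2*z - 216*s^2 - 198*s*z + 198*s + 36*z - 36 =-252*s^2 + 637*s + z*(216*s^2 - 546*s + 294) - 343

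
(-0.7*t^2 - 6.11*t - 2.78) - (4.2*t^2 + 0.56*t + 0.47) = -4.9*t^2 - 6.67*t - 3.25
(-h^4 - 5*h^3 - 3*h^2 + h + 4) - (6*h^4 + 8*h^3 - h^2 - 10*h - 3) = -7*h^4 - 13*h^3 - 2*h^2 + 11*h + 7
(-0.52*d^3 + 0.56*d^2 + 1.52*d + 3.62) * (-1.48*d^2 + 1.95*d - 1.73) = 0.7696*d^5 - 1.8428*d^4 - 0.258*d^3 - 3.3624*d^2 + 4.4294*d - 6.2626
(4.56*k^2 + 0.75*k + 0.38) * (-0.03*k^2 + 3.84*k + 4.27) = -0.1368*k^4 + 17.4879*k^3 + 22.3398*k^2 + 4.6617*k + 1.6226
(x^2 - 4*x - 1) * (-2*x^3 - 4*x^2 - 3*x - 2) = -2*x^5 + 4*x^4 + 15*x^3 + 14*x^2 + 11*x + 2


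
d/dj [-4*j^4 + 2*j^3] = j^2*(6 - 16*j)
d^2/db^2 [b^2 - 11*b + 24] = 2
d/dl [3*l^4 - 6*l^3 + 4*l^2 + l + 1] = 12*l^3 - 18*l^2 + 8*l + 1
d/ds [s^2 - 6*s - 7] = 2*s - 6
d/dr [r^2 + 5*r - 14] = 2*r + 5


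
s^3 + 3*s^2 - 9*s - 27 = (s - 3)*(s + 3)^2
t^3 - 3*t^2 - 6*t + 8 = (t - 4)*(t - 1)*(t + 2)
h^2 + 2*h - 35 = (h - 5)*(h + 7)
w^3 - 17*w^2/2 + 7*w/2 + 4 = (w - 8)*(w - 1)*(w + 1/2)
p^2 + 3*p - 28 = (p - 4)*(p + 7)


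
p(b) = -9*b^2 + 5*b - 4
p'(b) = 5 - 18*b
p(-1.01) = -18.23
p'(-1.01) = 23.18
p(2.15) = -34.85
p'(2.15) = -33.70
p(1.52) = -17.19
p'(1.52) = -22.36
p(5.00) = -204.00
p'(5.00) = -85.00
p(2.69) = -55.67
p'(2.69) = -43.42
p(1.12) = -9.69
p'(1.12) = -15.16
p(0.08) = -3.66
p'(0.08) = 3.56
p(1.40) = -14.64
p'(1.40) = -20.20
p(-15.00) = -2104.00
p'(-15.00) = 275.00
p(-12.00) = -1360.00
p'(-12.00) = 221.00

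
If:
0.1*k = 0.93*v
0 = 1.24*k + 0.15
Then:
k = -0.12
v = -0.01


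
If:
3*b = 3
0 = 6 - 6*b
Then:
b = 1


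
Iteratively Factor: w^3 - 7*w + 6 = (w + 3)*(w^2 - 3*w + 2) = (w - 2)*(w + 3)*(w - 1)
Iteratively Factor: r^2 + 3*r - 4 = (r + 4)*(r - 1)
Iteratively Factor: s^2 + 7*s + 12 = (s + 4)*(s + 3)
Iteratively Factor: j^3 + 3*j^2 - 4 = (j + 2)*(j^2 + j - 2) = (j - 1)*(j + 2)*(j + 2)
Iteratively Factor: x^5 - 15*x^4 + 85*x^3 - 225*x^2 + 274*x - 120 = (x - 4)*(x^4 - 11*x^3 + 41*x^2 - 61*x + 30) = (x - 4)*(x - 3)*(x^3 - 8*x^2 + 17*x - 10) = (x - 4)*(x - 3)*(x - 2)*(x^2 - 6*x + 5) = (x - 4)*(x - 3)*(x - 2)*(x - 1)*(x - 5)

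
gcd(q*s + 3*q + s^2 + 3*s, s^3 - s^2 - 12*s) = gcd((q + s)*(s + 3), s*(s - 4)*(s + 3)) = s + 3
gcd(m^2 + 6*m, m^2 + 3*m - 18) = m + 6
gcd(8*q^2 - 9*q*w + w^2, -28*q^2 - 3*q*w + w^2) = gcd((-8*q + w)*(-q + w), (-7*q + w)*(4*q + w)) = 1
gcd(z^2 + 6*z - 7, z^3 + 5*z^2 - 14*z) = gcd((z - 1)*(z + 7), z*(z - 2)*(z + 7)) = z + 7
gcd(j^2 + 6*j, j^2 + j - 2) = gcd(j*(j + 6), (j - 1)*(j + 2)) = 1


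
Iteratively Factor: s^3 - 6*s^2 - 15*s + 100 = (s - 5)*(s^2 - s - 20) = (s - 5)*(s + 4)*(s - 5)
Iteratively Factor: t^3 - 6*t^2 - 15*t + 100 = (t - 5)*(t^2 - t - 20) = (t - 5)*(t + 4)*(t - 5)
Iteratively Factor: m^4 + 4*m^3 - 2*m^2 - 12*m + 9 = (m + 3)*(m^3 + m^2 - 5*m + 3) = (m + 3)^2*(m^2 - 2*m + 1) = (m - 1)*(m + 3)^2*(m - 1)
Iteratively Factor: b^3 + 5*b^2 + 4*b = (b + 4)*(b^2 + b) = b*(b + 4)*(b + 1)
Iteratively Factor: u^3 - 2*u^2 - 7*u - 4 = (u - 4)*(u^2 + 2*u + 1) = (u - 4)*(u + 1)*(u + 1)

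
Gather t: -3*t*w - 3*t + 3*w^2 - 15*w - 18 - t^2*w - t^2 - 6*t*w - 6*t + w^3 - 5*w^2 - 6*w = t^2*(-w - 1) + t*(-9*w - 9) + w^3 - 2*w^2 - 21*w - 18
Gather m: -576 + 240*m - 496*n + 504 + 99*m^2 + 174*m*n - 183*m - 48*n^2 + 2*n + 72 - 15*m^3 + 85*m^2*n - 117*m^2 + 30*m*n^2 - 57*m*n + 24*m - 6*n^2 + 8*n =-15*m^3 + m^2*(85*n - 18) + m*(30*n^2 + 117*n + 81) - 54*n^2 - 486*n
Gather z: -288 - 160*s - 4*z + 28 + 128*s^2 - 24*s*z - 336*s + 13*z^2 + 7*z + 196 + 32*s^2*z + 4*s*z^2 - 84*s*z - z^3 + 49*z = 128*s^2 - 496*s - z^3 + z^2*(4*s + 13) + z*(32*s^2 - 108*s + 52) - 64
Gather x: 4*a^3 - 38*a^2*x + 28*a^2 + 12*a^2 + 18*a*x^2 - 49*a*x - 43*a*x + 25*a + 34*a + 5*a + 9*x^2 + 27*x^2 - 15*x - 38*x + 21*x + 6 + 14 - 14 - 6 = 4*a^3 + 40*a^2 + 64*a + x^2*(18*a + 36) + x*(-38*a^2 - 92*a - 32)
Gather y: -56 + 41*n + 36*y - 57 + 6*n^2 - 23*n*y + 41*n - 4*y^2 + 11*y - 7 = 6*n^2 + 82*n - 4*y^2 + y*(47 - 23*n) - 120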